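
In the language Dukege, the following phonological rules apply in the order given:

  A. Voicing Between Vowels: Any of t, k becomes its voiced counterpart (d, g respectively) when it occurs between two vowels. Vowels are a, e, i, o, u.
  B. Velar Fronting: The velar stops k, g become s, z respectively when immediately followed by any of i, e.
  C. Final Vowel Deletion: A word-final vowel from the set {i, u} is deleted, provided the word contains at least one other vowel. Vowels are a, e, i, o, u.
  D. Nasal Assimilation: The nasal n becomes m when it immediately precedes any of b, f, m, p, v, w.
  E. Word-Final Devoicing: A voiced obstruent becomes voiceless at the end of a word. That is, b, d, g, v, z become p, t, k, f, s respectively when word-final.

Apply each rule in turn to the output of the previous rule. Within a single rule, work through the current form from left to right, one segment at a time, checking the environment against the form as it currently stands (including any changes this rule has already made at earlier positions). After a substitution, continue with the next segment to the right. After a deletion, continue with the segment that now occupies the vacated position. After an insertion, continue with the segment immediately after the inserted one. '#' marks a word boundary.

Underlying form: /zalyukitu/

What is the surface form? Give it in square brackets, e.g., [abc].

A Voicing Between Vowels: [zalyukitu] → [zalyugidu]
B Velar Fronting: [zalyugidu] → [zalyuzidu]
C Final Vowel Deletion: [zalyuzidu] → [zalyuzid]
D Nasal Assimilation: no change — [zalyuzid]
E Word-Final Devoicing: [zalyuzid] → [zalyuzit]

[zalyuzit]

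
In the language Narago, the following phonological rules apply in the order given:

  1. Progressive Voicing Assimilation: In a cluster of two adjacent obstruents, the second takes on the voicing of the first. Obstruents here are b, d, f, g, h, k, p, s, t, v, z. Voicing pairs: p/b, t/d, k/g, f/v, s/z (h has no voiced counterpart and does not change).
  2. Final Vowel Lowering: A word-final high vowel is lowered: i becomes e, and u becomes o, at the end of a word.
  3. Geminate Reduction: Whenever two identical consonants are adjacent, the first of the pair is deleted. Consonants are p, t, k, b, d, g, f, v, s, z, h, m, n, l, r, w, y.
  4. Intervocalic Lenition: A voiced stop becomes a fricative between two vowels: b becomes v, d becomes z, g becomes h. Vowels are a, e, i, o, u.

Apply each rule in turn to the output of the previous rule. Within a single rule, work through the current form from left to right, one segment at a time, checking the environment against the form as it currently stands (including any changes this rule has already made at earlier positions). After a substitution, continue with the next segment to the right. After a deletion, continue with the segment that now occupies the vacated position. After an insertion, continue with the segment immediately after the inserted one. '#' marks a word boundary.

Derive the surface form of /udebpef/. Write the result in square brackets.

[uzevef]

1 Progressive Voicing Assimilation: [udebpef] → [udebbef]
2 Final Vowel Lowering: no change — [udebbef]
3 Geminate Reduction: [udebbef] → [udebef]
4 Intervocalic Lenition: [udebef] → [uzevef]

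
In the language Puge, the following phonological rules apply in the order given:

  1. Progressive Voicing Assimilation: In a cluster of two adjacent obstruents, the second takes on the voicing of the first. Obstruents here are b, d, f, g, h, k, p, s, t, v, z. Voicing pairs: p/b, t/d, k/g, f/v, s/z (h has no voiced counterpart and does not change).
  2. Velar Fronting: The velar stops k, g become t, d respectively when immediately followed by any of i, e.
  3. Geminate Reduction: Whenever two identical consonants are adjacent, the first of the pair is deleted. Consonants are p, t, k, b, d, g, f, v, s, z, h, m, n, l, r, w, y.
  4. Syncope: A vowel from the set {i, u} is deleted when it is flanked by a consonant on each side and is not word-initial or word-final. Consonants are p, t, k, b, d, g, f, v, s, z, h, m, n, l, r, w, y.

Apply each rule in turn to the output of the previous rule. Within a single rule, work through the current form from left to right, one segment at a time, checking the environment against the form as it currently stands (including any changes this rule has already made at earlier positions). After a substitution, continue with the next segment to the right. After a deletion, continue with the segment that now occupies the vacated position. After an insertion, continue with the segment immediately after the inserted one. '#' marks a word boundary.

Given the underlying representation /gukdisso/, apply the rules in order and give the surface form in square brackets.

[gktso]

1 Progressive Voicing Assimilation: [gukdisso] → [guktisso]
2 Velar Fronting: no change — [guktisso]
3 Geminate Reduction: [guktisso] → [guktiso]
4 Syncope: [guktiso] → [gktso]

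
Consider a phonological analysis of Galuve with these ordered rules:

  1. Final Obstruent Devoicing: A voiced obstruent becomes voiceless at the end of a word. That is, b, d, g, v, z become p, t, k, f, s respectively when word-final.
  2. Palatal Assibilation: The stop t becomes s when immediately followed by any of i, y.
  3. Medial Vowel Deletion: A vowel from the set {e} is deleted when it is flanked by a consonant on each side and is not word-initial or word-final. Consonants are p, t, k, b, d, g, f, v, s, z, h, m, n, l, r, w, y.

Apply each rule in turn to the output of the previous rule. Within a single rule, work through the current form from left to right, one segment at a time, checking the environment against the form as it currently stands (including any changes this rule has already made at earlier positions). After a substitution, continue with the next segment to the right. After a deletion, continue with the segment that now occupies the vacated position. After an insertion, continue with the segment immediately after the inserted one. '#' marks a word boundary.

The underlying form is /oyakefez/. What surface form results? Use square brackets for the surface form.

[oyakfs]

1 Final Obstruent Devoicing: [oyakefez] → [oyakefes]
2 Palatal Assibilation: no change — [oyakefes]
3 Medial Vowel Deletion: [oyakefes] → [oyakfs]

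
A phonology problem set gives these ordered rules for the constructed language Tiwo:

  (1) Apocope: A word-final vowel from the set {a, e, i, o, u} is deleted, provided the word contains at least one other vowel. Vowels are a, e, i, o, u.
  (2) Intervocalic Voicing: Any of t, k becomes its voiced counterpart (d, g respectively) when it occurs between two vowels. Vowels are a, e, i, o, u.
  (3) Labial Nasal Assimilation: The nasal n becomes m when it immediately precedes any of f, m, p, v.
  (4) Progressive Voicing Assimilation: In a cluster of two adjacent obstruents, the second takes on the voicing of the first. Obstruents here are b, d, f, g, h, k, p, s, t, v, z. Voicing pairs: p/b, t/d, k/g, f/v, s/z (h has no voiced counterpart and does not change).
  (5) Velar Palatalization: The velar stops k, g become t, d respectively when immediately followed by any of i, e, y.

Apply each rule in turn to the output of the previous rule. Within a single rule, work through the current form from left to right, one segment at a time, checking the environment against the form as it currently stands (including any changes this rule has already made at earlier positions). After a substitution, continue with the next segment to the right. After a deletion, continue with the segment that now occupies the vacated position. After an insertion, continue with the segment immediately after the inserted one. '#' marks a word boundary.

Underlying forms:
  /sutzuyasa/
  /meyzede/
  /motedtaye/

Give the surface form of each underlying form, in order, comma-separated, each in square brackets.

/sutzuyasa/:
  (1) Apocope: [sutzuyasa] → [sutzuyas]
  (2) Intervocalic Voicing: no change — [sutzuyas]
  (3) Labial Nasal Assimilation: no change — [sutzuyas]
  (4) Progressive Voicing Assimilation: [sutzuyas] → [sutsuyas]
  (5) Velar Palatalization: no change — [sutsuyas]
/meyzede/:
  (1) Apocope: [meyzede] → [meyzed]
  (2) Intervocalic Voicing: no change — [meyzed]
  (3) Labial Nasal Assimilation: no change — [meyzed]
  (4) Progressive Voicing Assimilation: no change — [meyzed]
  (5) Velar Palatalization: no change — [meyzed]
/motedtaye/:
  (1) Apocope: [motedtaye] → [motedtay]
  (2) Intervocalic Voicing: [motedtay] → [modedtay]
  (3) Labial Nasal Assimilation: no change — [modedtay]
  (4) Progressive Voicing Assimilation: [modedtay] → [modedday]
  (5) Velar Palatalization: no change — [modedday]

[sutsuyas], [meyzed], [modedday]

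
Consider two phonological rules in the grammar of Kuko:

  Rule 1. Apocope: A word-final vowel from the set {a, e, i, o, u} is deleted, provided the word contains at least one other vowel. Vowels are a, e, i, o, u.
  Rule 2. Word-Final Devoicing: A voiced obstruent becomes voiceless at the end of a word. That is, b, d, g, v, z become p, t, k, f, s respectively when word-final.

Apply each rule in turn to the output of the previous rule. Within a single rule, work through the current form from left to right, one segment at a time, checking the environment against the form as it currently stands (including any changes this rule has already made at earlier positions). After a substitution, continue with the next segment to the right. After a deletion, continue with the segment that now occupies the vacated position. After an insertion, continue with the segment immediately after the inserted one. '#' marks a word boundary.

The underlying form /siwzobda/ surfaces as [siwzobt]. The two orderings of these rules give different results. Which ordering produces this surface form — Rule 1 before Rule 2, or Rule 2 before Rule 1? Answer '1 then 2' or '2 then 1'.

Order 1 then 2:
  1 Apocope: [siwzobda] → [siwzobd]
  2 Word-Final Devoicing: [siwzobd] → [siwzobt]
  result: [siwzobt]
Order 2 then 1:
  2 Word-Final Devoicing: no change — [siwzobda]
  1 Apocope: [siwzobda] → [siwzobd]
  result: [siwzobd]

1 then 2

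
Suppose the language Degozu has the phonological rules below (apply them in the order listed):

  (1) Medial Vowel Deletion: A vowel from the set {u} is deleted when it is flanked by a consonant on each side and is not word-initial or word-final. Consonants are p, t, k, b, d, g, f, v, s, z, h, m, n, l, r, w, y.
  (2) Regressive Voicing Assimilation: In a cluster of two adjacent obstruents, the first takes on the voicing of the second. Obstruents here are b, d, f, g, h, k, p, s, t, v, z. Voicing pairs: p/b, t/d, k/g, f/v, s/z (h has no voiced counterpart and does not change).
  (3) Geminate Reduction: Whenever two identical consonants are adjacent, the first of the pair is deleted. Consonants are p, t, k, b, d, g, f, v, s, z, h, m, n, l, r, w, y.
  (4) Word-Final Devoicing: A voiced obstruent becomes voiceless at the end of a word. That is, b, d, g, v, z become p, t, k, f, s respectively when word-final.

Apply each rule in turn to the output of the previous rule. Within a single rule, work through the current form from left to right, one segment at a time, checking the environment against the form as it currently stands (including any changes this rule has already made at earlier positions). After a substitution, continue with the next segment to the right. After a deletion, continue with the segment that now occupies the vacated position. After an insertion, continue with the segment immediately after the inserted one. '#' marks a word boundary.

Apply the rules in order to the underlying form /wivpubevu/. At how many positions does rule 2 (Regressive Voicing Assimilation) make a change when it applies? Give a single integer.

2

(1) Medial Vowel Deletion: [wivpubevu] → [wivpbevu]
(2) Regressive Voicing Assimilation: [wivpbevu] → [wifbbevu]
(3) Geminate Reduction: [wifbbevu] → [wifbevu]
(4) Word-Final Devoicing: no change — [wifbevu]
Rule 2 changed 2 position(s).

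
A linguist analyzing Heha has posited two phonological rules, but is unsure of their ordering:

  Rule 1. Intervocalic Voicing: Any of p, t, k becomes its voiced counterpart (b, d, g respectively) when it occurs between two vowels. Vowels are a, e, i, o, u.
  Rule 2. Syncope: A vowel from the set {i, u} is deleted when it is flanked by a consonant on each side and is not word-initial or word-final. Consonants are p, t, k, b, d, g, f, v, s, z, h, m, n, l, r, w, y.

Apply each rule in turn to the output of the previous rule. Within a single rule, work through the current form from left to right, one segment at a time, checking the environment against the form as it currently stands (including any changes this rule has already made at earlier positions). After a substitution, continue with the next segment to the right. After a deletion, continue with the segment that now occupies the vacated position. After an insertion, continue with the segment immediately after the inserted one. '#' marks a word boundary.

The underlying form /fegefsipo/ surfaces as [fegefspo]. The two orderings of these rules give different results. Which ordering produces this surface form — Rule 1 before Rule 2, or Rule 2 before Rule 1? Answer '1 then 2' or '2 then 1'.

Order 1 then 2:
  1 Intervocalic Voicing: [fegefsipo] → [fegefsibo]
  2 Syncope: [fegefsibo] → [fegefsbo]
  result: [fegefsbo]
Order 2 then 1:
  2 Syncope: [fegefsipo] → [fegefspo]
  1 Intervocalic Voicing: no change — [fegefspo]
  result: [fegefspo]

2 then 1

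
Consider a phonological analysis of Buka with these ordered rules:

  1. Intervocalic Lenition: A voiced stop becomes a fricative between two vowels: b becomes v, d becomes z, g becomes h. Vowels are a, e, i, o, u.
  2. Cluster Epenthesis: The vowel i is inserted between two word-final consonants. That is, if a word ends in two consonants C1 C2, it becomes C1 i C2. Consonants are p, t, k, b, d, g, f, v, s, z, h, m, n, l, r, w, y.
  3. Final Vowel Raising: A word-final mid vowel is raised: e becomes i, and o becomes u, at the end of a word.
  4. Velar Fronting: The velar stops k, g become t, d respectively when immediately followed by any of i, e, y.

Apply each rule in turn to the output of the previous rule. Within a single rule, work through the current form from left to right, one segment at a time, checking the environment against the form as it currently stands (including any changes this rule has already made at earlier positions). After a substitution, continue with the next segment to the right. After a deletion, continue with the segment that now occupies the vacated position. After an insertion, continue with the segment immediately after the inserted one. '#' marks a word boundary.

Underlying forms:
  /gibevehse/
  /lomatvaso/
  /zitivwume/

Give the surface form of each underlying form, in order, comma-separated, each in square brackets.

[divevehsi], [lomatvasu], [zitivwumi]

/gibevehse/:
  1 Intervocalic Lenition: [gibevehse] → [givevehse]
  2 Cluster Epenthesis: no change — [givevehse]
  3 Final Vowel Raising: [givevehse] → [givevehsi]
  4 Velar Fronting: [givevehsi] → [divevehsi]
/lomatvaso/:
  1 Intervocalic Lenition: no change — [lomatvaso]
  2 Cluster Epenthesis: no change — [lomatvaso]
  3 Final Vowel Raising: [lomatvaso] → [lomatvasu]
  4 Velar Fronting: no change — [lomatvasu]
/zitivwume/:
  1 Intervocalic Lenition: no change — [zitivwume]
  2 Cluster Epenthesis: no change — [zitivwume]
  3 Final Vowel Raising: [zitivwume] → [zitivwumi]
  4 Velar Fronting: no change — [zitivwumi]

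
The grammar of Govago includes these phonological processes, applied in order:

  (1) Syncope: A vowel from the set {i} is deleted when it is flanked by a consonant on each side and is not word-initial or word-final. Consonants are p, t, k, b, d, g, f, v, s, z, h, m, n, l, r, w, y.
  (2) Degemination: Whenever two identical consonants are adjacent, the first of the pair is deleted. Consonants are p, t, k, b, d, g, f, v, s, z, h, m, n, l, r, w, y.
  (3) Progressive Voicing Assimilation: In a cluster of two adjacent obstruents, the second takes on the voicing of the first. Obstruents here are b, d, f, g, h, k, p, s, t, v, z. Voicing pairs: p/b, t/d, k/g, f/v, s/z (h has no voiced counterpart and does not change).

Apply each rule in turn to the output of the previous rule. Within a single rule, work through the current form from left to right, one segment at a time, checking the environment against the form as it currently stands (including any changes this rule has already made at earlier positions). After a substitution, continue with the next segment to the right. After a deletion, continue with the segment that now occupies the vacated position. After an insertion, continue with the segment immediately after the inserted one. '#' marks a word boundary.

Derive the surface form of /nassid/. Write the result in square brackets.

[nast]

(1) Syncope: [nassid] → [nassd]
(2) Degemination: [nassd] → [nasd]
(3) Progressive Voicing Assimilation: [nasd] → [nast]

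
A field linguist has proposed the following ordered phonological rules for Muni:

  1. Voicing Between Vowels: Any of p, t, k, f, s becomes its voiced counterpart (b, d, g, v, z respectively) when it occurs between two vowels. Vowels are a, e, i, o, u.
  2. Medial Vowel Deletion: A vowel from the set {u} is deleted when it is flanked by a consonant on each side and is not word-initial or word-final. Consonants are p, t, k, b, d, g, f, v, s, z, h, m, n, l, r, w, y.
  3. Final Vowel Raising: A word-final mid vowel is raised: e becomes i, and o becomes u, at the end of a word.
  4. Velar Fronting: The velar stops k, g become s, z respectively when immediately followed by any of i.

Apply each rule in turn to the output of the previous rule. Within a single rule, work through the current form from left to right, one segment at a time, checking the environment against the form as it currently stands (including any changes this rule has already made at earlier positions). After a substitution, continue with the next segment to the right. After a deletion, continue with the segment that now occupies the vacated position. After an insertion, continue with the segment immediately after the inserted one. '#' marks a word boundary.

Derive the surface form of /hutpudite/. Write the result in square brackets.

1 Voicing Between Vowels: [hutpudite] → [hutpudide]
2 Medial Vowel Deletion: [hutpudide] → [htpdide]
3 Final Vowel Raising: [htpdide] → [htpdidi]
4 Velar Fronting: no change — [htpdidi]

[htpdidi]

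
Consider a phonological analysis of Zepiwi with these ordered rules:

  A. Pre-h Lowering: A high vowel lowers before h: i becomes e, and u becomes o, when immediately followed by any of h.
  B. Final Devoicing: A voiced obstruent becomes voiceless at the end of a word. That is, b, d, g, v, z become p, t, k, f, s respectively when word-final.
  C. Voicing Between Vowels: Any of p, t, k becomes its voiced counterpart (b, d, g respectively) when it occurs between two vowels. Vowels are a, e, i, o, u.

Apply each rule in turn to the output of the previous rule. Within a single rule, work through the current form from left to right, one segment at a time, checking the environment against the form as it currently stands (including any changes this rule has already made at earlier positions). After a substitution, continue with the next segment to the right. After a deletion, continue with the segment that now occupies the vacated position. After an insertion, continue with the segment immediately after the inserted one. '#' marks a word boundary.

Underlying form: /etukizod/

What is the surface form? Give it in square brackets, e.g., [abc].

A Pre-h Lowering: no change — [etukizod]
B Final Devoicing: [etukizod] → [etukizot]
C Voicing Between Vowels: [etukizot] → [edugizot]

[edugizot]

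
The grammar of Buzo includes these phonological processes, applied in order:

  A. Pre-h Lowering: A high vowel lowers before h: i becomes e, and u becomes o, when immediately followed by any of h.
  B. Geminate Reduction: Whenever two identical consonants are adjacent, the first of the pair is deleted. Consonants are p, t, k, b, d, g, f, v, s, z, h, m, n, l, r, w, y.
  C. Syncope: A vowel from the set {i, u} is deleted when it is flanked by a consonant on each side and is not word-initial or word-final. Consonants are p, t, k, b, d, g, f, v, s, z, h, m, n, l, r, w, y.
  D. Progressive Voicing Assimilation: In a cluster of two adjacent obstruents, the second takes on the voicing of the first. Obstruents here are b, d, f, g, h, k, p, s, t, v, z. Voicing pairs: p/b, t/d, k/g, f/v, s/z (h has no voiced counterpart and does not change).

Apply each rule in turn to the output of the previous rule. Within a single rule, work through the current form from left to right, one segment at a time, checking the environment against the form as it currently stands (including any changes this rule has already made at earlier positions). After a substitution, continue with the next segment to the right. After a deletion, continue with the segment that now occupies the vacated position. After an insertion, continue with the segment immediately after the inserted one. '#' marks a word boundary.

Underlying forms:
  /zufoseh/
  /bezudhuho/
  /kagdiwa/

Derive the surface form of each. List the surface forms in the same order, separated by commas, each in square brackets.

[zvoseh], [bezdhoho], [kagdwa]

/zufoseh/:
  A Pre-h Lowering: no change — [zufoseh]
  B Geminate Reduction: no change — [zufoseh]
  C Syncope: [zufoseh] → [zfoseh]
  D Progressive Voicing Assimilation: [zfoseh] → [zvoseh]
/bezudhuho/:
  A Pre-h Lowering: [bezudhuho] → [bezudhoho]
  B Geminate Reduction: no change — [bezudhoho]
  C Syncope: [bezudhoho] → [bezdhoho]
  D Progressive Voicing Assimilation: no change — [bezdhoho]
/kagdiwa/:
  A Pre-h Lowering: no change — [kagdiwa]
  B Geminate Reduction: no change — [kagdiwa]
  C Syncope: [kagdiwa] → [kagdwa]
  D Progressive Voicing Assimilation: no change — [kagdwa]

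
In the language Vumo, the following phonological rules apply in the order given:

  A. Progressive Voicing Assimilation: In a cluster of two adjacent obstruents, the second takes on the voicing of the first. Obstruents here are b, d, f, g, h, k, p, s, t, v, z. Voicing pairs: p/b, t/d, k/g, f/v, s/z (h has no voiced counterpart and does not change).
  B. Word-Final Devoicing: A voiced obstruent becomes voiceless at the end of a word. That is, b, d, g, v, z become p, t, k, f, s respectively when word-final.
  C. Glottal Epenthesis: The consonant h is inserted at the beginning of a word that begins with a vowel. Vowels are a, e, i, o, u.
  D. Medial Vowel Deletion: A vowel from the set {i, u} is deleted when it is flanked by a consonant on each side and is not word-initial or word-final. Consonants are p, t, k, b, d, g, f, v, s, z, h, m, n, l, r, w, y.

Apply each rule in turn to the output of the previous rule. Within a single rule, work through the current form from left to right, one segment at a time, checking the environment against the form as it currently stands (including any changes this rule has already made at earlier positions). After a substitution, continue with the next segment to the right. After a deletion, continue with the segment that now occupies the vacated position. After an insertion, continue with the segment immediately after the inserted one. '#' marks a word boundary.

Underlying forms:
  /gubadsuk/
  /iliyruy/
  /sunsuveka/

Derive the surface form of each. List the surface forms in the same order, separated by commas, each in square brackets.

/gubadsuk/:
  A Progressive Voicing Assimilation: [gubadsuk] → [gubadzuk]
  B Word-Final Devoicing: no change — [gubadzuk]
  C Glottal Epenthesis: no change — [gubadzuk]
  D Medial Vowel Deletion: [gubadzuk] → [gbadzk]
/iliyruy/:
  A Progressive Voicing Assimilation: no change — [iliyruy]
  B Word-Final Devoicing: no change — [iliyruy]
  C Glottal Epenthesis: [iliyruy] → [hiliyruy]
  D Medial Vowel Deletion: [hiliyruy] → [hlyry]
/sunsuveka/:
  A Progressive Voicing Assimilation: no change — [sunsuveka]
  B Word-Final Devoicing: no change — [sunsuveka]
  C Glottal Epenthesis: no change — [sunsuveka]
  D Medial Vowel Deletion: [sunsuveka] → [snsveka]

[gbadzk], [hlyry], [snsveka]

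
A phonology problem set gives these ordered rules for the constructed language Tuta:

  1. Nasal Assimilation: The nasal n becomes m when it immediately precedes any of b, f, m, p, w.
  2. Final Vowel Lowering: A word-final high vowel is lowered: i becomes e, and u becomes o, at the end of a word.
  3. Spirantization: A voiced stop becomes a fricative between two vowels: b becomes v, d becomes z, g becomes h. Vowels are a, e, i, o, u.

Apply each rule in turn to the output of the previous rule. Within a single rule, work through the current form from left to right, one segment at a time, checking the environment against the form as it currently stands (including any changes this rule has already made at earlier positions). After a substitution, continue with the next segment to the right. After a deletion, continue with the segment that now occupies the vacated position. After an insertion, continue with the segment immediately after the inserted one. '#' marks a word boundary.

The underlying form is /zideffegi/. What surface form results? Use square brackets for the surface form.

1 Nasal Assimilation: no change — [zideffegi]
2 Final Vowel Lowering: [zideffegi] → [zideffege]
3 Spirantization: [zideffege] → [zizeffehe]

[zizeffehe]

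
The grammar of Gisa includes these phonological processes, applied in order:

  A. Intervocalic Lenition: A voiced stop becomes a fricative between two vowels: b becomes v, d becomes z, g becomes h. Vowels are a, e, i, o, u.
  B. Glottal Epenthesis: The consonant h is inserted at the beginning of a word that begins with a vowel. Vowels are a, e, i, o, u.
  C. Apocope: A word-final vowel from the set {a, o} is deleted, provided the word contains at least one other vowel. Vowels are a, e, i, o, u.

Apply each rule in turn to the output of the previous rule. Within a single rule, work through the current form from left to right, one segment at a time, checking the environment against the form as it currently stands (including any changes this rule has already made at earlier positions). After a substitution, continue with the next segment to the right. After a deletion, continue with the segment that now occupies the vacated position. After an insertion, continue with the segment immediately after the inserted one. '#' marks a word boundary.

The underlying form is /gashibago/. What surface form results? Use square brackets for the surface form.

[gashivah]

A Intervocalic Lenition: [gashibago] → [gashivaho]
B Glottal Epenthesis: no change — [gashivaho]
C Apocope: [gashivaho] → [gashivah]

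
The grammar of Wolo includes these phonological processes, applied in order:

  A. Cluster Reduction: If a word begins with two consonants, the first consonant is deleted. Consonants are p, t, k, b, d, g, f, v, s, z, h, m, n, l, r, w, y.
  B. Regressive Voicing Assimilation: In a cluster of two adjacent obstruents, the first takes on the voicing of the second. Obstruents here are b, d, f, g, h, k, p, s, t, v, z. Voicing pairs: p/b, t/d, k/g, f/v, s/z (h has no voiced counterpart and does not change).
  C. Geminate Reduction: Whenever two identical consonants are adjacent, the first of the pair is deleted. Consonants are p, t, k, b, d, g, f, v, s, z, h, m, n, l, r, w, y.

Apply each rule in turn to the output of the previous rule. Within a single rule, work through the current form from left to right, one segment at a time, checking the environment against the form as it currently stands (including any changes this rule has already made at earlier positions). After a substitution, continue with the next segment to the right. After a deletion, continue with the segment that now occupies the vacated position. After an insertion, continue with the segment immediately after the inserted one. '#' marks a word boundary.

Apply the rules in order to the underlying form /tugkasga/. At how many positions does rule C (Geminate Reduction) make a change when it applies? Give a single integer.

1

A Cluster Reduction: no change — [tugkasga]
B Regressive Voicing Assimilation: [tugkasga] → [tukkazga]
C Geminate Reduction: [tukkazga] → [tukazga]
Rule C changed 1 position(s).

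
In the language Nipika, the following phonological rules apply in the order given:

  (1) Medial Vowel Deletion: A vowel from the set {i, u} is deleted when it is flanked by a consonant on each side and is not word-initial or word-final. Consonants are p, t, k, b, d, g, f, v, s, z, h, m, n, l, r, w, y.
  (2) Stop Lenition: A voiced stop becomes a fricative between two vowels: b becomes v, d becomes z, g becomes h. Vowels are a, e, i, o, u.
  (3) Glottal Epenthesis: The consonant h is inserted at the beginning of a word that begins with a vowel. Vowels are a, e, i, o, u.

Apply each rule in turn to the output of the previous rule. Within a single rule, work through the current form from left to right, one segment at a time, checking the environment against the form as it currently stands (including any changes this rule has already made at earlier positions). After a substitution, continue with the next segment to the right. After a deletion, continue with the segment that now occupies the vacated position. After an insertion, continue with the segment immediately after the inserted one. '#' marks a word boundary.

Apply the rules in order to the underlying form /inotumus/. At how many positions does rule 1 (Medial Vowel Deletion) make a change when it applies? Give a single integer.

(1) Medial Vowel Deletion: [inotumus] → [inotms]
(2) Stop Lenition: no change — [inotms]
(3) Glottal Epenthesis: [inotms] → [hinotms]
Rule 1 changed 2 position(s).

2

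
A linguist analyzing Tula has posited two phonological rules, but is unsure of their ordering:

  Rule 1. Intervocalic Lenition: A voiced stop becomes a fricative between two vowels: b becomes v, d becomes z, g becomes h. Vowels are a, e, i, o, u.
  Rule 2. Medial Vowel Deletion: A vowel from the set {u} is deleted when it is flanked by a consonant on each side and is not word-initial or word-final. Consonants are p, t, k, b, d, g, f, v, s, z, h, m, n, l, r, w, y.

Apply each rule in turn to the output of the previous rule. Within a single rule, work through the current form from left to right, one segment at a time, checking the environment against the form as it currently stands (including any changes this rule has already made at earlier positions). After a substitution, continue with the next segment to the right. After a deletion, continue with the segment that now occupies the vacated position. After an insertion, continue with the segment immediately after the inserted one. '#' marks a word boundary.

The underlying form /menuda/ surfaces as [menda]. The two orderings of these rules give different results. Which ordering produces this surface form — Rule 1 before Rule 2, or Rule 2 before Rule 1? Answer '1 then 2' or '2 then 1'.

2 then 1

Order 1 then 2:
  1 Intervocalic Lenition: [menuda] → [menuza]
  2 Medial Vowel Deletion: [menuza] → [menza]
  result: [menza]
Order 2 then 1:
  2 Medial Vowel Deletion: [menuda] → [menda]
  1 Intervocalic Lenition: no change — [menda]
  result: [menda]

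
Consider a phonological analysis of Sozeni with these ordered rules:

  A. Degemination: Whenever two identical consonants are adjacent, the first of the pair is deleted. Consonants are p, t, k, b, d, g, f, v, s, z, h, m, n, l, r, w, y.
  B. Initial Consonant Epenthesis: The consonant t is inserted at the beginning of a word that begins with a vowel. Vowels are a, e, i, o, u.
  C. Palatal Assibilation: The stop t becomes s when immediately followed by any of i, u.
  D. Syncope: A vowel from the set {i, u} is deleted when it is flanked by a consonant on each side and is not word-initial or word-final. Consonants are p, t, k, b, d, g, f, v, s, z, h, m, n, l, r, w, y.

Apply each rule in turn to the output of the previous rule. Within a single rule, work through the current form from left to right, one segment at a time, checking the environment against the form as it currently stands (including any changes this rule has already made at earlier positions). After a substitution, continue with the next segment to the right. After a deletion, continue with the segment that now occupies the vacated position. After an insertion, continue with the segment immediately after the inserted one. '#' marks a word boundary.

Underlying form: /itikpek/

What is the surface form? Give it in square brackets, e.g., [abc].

[sskpek]

A Degemination: no change — [itikpek]
B Initial Consonant Epenthesis: [itikpek] → [titikpek]
C Palatal Assibilation: [titikpek] → [sisikpek]
D Syncope: [sisikpek] → [sskpek]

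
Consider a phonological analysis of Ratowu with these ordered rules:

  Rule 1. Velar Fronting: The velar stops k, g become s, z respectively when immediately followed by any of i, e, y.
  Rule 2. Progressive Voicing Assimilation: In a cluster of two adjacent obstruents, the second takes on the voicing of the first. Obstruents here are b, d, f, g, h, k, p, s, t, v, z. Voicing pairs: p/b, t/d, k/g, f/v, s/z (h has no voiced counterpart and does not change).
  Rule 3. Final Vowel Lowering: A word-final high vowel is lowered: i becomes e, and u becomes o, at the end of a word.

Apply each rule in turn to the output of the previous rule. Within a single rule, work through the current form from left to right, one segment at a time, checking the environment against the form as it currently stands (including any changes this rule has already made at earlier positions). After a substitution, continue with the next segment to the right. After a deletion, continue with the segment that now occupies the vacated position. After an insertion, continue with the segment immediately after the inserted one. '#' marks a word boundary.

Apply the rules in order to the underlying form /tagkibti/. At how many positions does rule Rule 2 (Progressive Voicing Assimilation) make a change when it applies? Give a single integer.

Rule 1 Velar Fronting: [tagkibti] → [tagsibti]
Rule 2 Progressive Voicing Assimilation: [tagsibti] → [tagzibdi]
Rule 3 Final Vowel Lowering: [tagzibdi] → [tagzibde]
Rule Rule 2 changed 2 position(s).

2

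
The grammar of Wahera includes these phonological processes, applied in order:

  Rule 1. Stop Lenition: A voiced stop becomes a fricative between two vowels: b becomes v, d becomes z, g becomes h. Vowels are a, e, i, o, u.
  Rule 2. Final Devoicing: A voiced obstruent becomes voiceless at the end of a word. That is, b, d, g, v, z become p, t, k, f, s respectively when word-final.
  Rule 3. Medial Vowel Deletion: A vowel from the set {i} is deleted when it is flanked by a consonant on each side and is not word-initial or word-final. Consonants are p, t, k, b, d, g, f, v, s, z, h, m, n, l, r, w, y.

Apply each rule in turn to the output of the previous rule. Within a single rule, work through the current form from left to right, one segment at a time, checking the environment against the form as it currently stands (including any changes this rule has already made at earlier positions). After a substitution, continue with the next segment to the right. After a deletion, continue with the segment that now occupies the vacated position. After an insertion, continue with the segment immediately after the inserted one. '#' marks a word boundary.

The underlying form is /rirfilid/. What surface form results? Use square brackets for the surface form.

[rrflt]

Rule 1 Stop Lenition: no change — [rirfilid]
Rule 2 Final Devoicing: [rirfilid] → [rirfilit]
Rule 3 Medial Vowel Deletion: [rirfilit] → [rrflt]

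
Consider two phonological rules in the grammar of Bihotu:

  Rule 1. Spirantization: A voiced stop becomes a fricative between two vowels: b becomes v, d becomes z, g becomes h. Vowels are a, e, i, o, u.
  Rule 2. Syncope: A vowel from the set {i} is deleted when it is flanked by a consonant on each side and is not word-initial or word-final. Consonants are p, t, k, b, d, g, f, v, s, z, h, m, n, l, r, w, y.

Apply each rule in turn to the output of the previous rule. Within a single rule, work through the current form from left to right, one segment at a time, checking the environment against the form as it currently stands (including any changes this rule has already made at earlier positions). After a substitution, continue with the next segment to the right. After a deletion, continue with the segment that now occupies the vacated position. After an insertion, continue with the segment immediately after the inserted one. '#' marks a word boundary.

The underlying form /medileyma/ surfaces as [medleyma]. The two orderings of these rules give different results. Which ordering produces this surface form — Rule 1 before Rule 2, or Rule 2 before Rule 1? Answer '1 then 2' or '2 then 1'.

2 then 1

Order 1 then 2:
  1 Spirantization: [medileyma] → [mezileyma]
  2 Syncope: [mezileyma] → [mezleyma]
  result: [mezleyma]
Order 2 then 1:
  2 Syncope: [medileyma] → [medleyma]
  1 Spirantization: no change — [medleyma]
  result: [medleyma]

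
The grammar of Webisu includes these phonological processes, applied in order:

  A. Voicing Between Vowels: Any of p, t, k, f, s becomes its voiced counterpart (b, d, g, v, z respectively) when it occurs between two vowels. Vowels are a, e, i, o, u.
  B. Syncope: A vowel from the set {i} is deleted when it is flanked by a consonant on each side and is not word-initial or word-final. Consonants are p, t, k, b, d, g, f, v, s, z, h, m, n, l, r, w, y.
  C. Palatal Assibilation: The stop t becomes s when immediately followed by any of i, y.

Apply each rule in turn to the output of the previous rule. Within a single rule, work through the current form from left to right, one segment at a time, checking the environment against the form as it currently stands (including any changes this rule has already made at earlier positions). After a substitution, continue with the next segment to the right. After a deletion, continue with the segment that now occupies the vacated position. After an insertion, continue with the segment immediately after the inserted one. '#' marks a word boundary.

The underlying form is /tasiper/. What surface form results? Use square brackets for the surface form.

A Voicing Between Vowels: [tasiper] → [taziber]
B Syncope: [taziber] → [tazber]
C Palatal Assibilation: no change — [tazber]

[tazber]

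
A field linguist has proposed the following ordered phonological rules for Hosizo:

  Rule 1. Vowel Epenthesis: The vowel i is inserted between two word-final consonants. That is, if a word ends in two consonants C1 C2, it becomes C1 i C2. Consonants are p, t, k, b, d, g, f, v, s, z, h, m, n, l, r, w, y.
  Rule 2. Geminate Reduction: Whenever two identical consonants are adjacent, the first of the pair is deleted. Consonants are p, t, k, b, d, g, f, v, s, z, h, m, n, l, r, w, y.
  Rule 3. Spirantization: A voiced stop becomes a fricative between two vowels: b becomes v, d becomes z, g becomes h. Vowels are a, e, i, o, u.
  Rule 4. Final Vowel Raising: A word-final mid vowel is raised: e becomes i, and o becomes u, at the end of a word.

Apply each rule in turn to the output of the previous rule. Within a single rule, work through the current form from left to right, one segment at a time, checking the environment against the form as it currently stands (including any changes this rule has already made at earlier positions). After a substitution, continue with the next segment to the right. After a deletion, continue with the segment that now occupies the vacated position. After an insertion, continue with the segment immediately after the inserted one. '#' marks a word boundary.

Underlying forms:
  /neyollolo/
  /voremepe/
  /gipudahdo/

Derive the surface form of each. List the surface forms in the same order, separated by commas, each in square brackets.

[neyololu], [voremepi], [gipuzahdu]

/neyollolo/:
  Rule 1 Vowel Epenthesis: no change — [neyollolo]
  Rule 2 Geminate Reduction: [neyollolo] → [neyololo]
  Rule 3 Spirantization: no change — [neyololo]
  Rule 4 Final Vowel Raising: [neyololo] → [neyololu]
/voremepe/:
  Rule 1 Vowel Epenthesis: no change — [voremepe]
  Rule 2 Geminate Reduction: no change — [voremepe]
  Rule 3 Spirantization: no change — [voremepe]
  Rule 4 Final Vowel Raising: [voremepe] → [voremepi]
/gipudahdo/:
  Rule 1 Vowel Epenthesis: no change — [gipudahdo]
  Rule 2 Geminate Reduction: no change — [gipudahdo]
  Rule 3 Spirantization: [gipudahdo] → [gipuzahdo]
  Rule 4 Final Vowel Raising: [gipuzahdo] → [gipuzahdu]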